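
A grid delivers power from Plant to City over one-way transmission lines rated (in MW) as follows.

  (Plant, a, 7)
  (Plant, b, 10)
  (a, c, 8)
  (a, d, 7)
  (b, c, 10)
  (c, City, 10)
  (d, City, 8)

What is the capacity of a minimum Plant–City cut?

Augment Plant→a→c→City: bottleneck 7, flow now 7.
Augment Plant→b→c→City: bottleneck 3, flow now 10.
Augment Plant→b→c→a→d→City: bottleneck 7, flow now 17. (uses reverse residual edge)
No augmenting path remains; maximum flow = 17.
By max-flow min-cut, the minimum cut capacity equals the max flow.
In the residual graph, reachable from Plant: {Plant}.
Min-cut edges: Plant→a (7), Plant→b (10); capacity 7 + 10 = 17.

17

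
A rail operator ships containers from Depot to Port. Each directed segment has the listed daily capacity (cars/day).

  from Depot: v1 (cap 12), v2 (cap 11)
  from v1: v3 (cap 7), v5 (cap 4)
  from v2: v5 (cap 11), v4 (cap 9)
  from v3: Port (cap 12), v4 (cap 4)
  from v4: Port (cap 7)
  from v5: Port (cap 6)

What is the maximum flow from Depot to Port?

Augment Depot→v1→v3→Port: bottleneck 7, flow now 7.
Augment Depot→v1→v5→Port: bottleneck 4, flow now 11.
Augment Depot→v2→v4→Port: bottleneck 7, flow now 18.
Augment Depot→v2→v5→Port: bottleneck 2, flow now 20.
No augmenting path remains; maximum flow = 20.
In the residual graph, reachable from Depot: {Depot, v1, v2, v4, v5}.
Min-cut edges: v1→v3 (7), v4→Port (7), v5→Port (6); capacity 7 + 7 + 6 = 20.
This cut is saturated, so no flow can exceed 20.

20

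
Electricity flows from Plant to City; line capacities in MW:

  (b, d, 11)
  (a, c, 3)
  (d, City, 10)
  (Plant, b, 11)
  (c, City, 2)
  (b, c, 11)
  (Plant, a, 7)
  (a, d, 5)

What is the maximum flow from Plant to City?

Augment Plant→a→c→City: bottleneck 2, flow now 2.
Augment Plant→a→d→City: bottleneck 5, flow now 7.
Augment Plant→b→d→City: bottleneck 5, flow now 12.
No augmenting path remains; maximum flow = 12.
In the residual graph, reachable from Plant: {Plant, a, b, c, d}.
Min-cut edges: c→City (2), d→City (10); capacity 2 + 10 = 12.
This cut is saturated, so no flow can exceed 12.

12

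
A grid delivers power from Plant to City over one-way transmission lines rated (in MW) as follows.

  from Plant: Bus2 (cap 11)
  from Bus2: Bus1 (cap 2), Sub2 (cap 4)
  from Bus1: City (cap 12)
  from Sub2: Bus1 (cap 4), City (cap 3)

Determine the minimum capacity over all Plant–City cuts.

6

Augment Plant→Bus2→Bus1→City: bottleneck 2, flow now 2.
Augment Plant→Bus2→Sub2→City: bottleneck 3, flow now 5.
Augment Plant→Bus2→Sub2→Bus1→City: bottleneck 1, flow now 6.
No augmenting path remains; maximum flow = 6.
By max-flow min-cut, the minimum cut capacity equals the max flow.
In the residual graph, reachable from Plant: {Plant, Bus2}.
Min-cut edges: Bus2→Bus1 (2), Bus2→Sub2 (4); capacity 2 + 4 = 6.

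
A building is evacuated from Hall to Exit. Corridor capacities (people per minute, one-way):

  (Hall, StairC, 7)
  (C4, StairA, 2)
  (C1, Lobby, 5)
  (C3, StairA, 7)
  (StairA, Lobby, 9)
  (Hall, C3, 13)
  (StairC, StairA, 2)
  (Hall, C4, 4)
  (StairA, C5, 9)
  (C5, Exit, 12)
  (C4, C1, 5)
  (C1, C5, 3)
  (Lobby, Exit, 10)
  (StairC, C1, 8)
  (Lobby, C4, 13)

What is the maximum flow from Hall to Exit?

Augment Hall→C4→C1→Lobby→Exit: bottleneck 4, flow now 4.
Augment Hall→C3→StairA→Lobby→Exit: bottleneck 6, flow now 10.
Augment Hall→C3→StairA→C5→Exit: bottleneck 1, flow now 11.
Augment Hall→StairC→C1→C5→Exit: bottleneck 3, flow now 14.
Augment Hall→StairC→StairA→C5→Exit: bottleneck 2, flow now 16.
Augment Hall→StairC→C1→C4→StairA→C5→Exit: bottleneck 2, flow now 18. (uses reverse residual edge)
No augmenting path remains; maximum flow = 18.
In the residual graph, reachable from Hall: {Hall, C3}.
Min-cut edges: Hall→C4 (4), Hall→StairC (7), C3→StairA (7); capacity 4 + 7 + 7 = 18.
This cut is saturated, so no flow can exceed 18.

18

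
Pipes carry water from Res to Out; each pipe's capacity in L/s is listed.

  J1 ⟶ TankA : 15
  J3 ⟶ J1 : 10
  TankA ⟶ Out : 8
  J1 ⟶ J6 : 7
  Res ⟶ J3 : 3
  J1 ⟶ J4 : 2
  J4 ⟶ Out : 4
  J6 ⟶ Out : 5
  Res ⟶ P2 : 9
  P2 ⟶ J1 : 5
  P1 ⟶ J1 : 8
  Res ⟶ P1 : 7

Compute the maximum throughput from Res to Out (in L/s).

Augment Res→J3→J1→TankA→Out: bottleneck 3, flow now 3.
Augment Res→P1→J1→TankA→Out: bottleneck 5, flow now 8.
Augment Res→P1→J1→J4→Out: bottleneck 2, flow now 10.
Augment Res→P2→J1→J6→Out: bottleneck 5, flow now 15.
No augmenting path remains; maximum flow = 15.
In the residual graph, reachable from Res: {Res, P2}.
Min-cut edges: Res→J3 (3), Res→P1 (7), P2→J1 (5); capacity 3 + 7 + 5 = 15.
This cut is saturated, so no flow can exceed 15.

15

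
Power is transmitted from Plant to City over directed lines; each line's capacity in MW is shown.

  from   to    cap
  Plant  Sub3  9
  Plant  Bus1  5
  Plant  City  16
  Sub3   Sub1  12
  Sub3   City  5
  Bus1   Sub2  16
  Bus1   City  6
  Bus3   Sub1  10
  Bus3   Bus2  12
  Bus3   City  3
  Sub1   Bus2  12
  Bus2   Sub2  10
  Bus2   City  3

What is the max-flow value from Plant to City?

29

Augment Plant→City: bottleneck 16, flow now 16.
Augment Plant→Sub3→City: bottleneck 5, flow now 21.
Augment Plant→Bus1→City: bottleneck 5, flow now 26.
Augment Plant→Sub3→Sub1→Bus2→City: bottleneck 3, flow now 29.
No augmenting path remains; maximum flow = 29.
In the residual graph, reachable from Plant: {Plant, Sub3, Sub1, Bus2, Sub2}.
Min-cut edges: Plant→Bus1 (5), Plant→City (16), Sub3→City (5), Bus2→City (3); capacity 5 + 16 + 5 + 3 = 29.
This cut is saturated, so no flow can exceed 29.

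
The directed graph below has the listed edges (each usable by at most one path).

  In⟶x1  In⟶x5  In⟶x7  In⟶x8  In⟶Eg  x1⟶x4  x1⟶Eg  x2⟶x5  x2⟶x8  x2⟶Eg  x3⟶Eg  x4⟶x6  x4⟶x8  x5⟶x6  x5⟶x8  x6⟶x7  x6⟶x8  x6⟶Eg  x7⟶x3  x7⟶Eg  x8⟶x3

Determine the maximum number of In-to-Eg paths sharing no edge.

Assign every edge capacity 1; by Menger, the answer equals the max flow.
Path In→Eg (+1); total 1.
Path In→x1→Eg (+1); total 2.
Path In→x7→Eg (+1); total 3.
Path In→x5→x6→Eg (+1); total 4.
Path In→x8→x3→Eg (+1); total 5.
No residual In→Eg path; max flow = 5.
Certifying cut of size 5: {In→Eg, In→x1, In→x5, In→x7, In→x8}.

5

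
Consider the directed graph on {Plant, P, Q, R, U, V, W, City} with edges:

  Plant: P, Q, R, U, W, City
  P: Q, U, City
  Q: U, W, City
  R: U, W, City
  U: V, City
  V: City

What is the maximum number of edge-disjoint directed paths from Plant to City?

5

Assign every edge capacity 1; by Menger, the answer equals the max flow.
Path Plant→City (+1); total 1.
Path Plant→P→City (+1); total 2.
Path Plant→Q→City (+1); total 3.
Path Plant→R→City (+1); total 4.
Path Plant→U→City (+1); total 5.
No residual Plant→City path; max flow = 5.
Certifying cut of size 5: {Plant→City, Plant→P, Plant→Q, Plant→R, Plant→U}.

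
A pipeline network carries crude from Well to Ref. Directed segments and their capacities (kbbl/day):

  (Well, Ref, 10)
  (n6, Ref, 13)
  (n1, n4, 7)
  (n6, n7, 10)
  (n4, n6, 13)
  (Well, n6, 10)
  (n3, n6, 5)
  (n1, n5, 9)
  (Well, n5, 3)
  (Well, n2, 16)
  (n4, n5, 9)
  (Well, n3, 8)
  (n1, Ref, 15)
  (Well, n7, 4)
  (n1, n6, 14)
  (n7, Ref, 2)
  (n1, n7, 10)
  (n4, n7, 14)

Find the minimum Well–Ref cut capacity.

25

Augment Well→Ref: bottleneck 10, flow now 10.
Augment Well→n6→Ref: bottleneck 10, flow now 20.
Augment Well→n7→Ref: bottleneck 2, flow now 22.
Augment Well→n3→n6→Ref: bottleneck 3, flow now 25.
No augmenting path remains; maximum flow = 25.
By max-flow min-cut, the minimum cut capacity equals the max flow.
In the residual graph, reachable from Well: {Well, n2, n3, n5, n6, n7}.
Min-cut edges: Well→Ref (10), n6→Ref (13), n7→Ref (2); capacity 10 + 13 + 2 = 25.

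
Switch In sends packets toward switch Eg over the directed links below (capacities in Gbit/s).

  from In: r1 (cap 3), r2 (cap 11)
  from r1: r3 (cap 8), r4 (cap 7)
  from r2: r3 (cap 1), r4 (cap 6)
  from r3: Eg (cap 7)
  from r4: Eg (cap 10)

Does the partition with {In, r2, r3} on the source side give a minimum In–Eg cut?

Given cut capacity: 3 + 6 + 7 = 16.
Augment In→r1→r3→Eg: bottleneck 3, flow now 3.
Augment In→r2→r3→Eg: bottleneck 1, flow now 4.
Augment In→r2→r4→Eg: bottleneck 6, flow now 10.
No augmenting path remains; maximum flow = 10.
In the residual graph, reachable from In: {In, r2}.
Min-cut edges: In→r1 (3), r2→r3 (1), r2→r4 (6); capacity 3 + 1 + 6 = 10.
Cut capacity 16 exceeds the max flow 10, so it is not minimum.

No — its capacity is 16, but the minimum cut has capacity 10.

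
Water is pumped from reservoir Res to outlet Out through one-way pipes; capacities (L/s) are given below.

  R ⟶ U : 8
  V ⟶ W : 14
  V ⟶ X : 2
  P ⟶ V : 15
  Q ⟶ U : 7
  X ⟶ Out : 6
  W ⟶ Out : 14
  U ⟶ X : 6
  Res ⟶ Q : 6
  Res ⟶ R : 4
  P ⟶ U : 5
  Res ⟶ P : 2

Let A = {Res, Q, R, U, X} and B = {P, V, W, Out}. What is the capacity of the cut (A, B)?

Edges leaving {Res, Q, R, U, X}: Res→P (2), X→Out (6).
Cut capacity = 2 + 6 = 8.

8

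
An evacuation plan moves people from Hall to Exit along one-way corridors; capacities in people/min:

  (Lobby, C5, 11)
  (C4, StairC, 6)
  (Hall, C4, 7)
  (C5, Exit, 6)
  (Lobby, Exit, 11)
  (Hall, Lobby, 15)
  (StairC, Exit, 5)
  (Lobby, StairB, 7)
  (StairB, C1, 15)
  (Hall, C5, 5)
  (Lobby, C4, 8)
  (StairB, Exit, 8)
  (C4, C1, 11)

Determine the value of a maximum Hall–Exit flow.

Augment Hall→Lobby→Exit: bottleneck 11, flow now 11.
Augment Hall→C5→Exit: bottleneck 5, flow now 16.
Augment Hall→Lobby→StairB→Exit: bottleneck 4, flow now 20.
Augment Hall→C4→StairC→Exit: bottleneck 5, flow now 25.
No augmenting path remains; maximum flow = 25.
In the residual graph, reachable from Hall: {Hall, C4, C1, StairC}.
Min-cut edges: Hall→Lobby (15), Hall→C5 (5), StairC→Exit (5); capacity 15 + 5 + 5 = 25.
This cut is saturated, so no flow can exceed 25.

25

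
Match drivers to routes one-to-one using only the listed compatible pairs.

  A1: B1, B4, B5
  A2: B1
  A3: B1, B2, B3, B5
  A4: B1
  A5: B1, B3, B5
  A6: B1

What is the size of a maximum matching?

Unit-capacity flow: source→left, listed edges, right→sink; max matching = max flow.
Augmenting path A1→B1 (+1); matched 1.
Augmenting path A3→B2 (+1); matched 2.
Augmenting path A5→B3 (+1); matched 3.
Augmenting path A2→B1→A1→B4 (+1); matched 4.
No augmenting path remains; maximum matching = 4.
König certificate: {A1, A3, A5, B1} is a vertex cover of size 4 (every listed pair touches it), so no matching can be larger.

4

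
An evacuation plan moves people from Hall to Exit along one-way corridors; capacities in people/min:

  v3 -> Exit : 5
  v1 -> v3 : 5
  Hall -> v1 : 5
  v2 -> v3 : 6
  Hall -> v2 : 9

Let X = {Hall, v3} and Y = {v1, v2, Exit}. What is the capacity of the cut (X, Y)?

19

Edges leaving {Hall, v3}: Hall→v1 (5), Hall→v2 (9), v3→Exit (5).
Cut capacity = 5 + 9 + 5 = 19.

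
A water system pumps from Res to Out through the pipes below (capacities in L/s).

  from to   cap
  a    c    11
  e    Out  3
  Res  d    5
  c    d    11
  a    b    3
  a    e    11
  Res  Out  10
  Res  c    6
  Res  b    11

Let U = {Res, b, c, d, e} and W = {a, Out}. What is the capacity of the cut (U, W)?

13

Edges leaving {Res, b, c, d, e}: Res→Out (10), e→Out (3).
Cut capacity = 10 + 3 = 13.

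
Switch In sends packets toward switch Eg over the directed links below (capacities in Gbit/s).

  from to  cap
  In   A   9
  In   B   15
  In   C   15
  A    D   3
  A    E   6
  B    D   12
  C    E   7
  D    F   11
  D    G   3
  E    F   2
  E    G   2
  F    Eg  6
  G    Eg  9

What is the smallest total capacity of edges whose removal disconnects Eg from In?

Augment In→A→D→F→Eg: bottleneck 3, flow now 3.
Augment In→A→E→F→Eg: bottleneck 2, flow now 5.
Augment In→A→E→G→Eg: bottleneck 2, flow now 7.
Augment In→B→D→F→Eg: bottleneck 1, flow now 8.
Augment In→B→D→G→Eg: bottleneck 3, flow now 11.
No augmenting path remains; maximum flow = 11.
By max-flow min-cut, the minimum cut capacity equals the max flow.
In the residual graph, reachable from In: {In, A, B, C, D, E, F}.
Min-cut edges: D→G (3), E→G (2), F→Eg (6); capacity 3 + 2 + 6 = 11.

11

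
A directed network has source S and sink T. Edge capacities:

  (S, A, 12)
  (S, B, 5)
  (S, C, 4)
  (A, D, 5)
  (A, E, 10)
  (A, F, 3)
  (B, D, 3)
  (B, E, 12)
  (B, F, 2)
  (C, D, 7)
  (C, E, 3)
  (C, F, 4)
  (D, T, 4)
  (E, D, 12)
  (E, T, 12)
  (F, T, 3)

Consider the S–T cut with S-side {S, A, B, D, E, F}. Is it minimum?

Given cut capacity: 4 + 4 + 12 + 3 = 23.
Augment S→A→D→T: bottleneck 4, flow now 4.
Augment S→A→E→T: bottleneck 8, flow now 12.
Augment S→B→E→T: bottleneck 4, flow now 16.
Augment S→B→F→T: bottleneck 1, flow now 17.
Augment S→C→F→T: bottleneck 2, flow now 19.
No augmenting path remains; maximum flow = 19.
In the residual graph, reachable from S: {S, A, B, C, D, E, F}.
Min-cut edges: D→T (4), E→T (12), F→T (3); capacity 4 + 12 + 3 = 19.
Cut capacity 23 exceeds the max flow 19, so it is not minimum.

No — its capacity is 23, but the minimum cut has capacity 19.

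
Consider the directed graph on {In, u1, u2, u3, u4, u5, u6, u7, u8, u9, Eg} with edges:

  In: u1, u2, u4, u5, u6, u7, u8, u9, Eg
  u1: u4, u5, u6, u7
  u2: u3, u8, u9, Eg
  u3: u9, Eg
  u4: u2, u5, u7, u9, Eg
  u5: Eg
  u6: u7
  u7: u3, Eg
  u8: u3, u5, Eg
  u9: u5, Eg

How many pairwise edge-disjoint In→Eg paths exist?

8

Assign every edge capacity 1; by Menger, the answer equals the max flow.
Path In→Eg (+1); total 1.
Path In→u2→Eg (+1); total 2.
Path In→u4→Eg (+1); total 3.
Path In→u5→Eg (+1); total 4.
Path In→u7→Eg (+1); total 5.
Path In→u8→Eg (+1); total 6.
Path In→u9→Eg (+1); total 7.
Path In→u1→u7→u3→Eg (+1); total 8.
No residual In→Eg path; max flow = 8.
Certifying cut of size 8: {In→Eg, u2→Eg, u3→Eg, u4→Eg, u5→Eg, u7→Eg, u8→Eg, u9→Eg}.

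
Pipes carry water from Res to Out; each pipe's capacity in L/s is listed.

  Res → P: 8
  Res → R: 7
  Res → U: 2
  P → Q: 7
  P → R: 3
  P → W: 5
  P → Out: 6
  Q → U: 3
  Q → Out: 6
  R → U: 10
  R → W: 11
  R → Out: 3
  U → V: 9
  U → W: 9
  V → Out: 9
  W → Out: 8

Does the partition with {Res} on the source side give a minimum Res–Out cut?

Yes — it is a minimum cut (capacity 17).

Given cut capacity: 8 + 7 + 2 = 17.
Augment Res→P→Out: bottleneck 6, flow now 6.
Augment Res→R→Out: bottleneck 3, flow now 9.
Augment Res→P→Q→Out: bottleneck 2, flow now 11.
Augment Res→R→W→Out: bottleneck 4, flow now 15.
Augment Res→U→V→Out: bottleneck 2, flow now 17.
No augmenting path remains; maximum flow = 17.
Cut capacity 17 equals the max flow, so it is a minimum cut.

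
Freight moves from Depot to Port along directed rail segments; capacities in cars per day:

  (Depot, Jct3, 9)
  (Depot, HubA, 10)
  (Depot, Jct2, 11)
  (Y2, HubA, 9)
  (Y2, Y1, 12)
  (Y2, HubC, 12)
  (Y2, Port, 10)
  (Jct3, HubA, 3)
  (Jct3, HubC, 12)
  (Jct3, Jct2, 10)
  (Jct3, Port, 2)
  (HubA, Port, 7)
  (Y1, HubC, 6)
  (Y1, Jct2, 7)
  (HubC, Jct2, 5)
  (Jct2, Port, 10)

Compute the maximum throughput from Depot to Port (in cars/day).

Augment Depot→Jct3→Port: bottleneck 2, flow now 2.
Augment Depot→HubA→Port: bottleneck 7, flow now 9.
Augment Depot→Jct2→Port: bottleneck 10, flow now 19.
No augmenting path remains; maximum flow = 19.
In the residual graph, reachable from Depot: {Depot, Jct3, HubA, HubC, Jct2}.
Min-cut edges: Jct3→Port (2), HubA→Port (7), Jct2→Port (10); capacity 2 + 7 + 10 = 19.
This cut is saturated, so no flow can exceed 19.

19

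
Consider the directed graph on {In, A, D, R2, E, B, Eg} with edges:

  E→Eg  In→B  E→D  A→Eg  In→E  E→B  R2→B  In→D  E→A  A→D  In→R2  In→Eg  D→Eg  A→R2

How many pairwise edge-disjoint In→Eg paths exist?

3

Assign every edge capacity 1; by Menger, the answer equals the max flow.
Path In→Eg (+1); total 1.
Path In→D→Eg (+1); total 2.
Path In→E→Eg (+1); total 3.
No residual In→Eg path; max flow = 3.
Certifying cut of size 3: {In→D, In→E, In→Eg}.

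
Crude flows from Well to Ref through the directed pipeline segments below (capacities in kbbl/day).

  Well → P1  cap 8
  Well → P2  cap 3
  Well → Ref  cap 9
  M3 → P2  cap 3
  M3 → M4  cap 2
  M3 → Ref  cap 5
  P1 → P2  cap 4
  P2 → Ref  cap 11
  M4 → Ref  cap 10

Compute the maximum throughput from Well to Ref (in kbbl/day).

Augment Well→Ref: bottleneck 9, flow now 9.
Augment Well→P2→Ref: bottleneck 3, flow now 12.
Augment Well→P1→P2→Ref: bottleneck 4, flow now 16.
No augmenting path remains; maximum flow = 16.
In the residual graph, reachable from Well: {Well, P1}.
Min-cut edges: Well→P2 (3), Well→Ref (9), P1→P2 (4); capacity 3 + 9 + 4 = 16.
This cut is saturated, so no flow can exceed 16.

16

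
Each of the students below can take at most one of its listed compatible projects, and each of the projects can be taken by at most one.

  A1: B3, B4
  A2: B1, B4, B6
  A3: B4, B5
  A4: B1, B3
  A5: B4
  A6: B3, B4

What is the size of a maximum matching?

5

Unit-capacity flow: source→left, listed edges, right→sink; max matching = max flow.
Augmenting path A1→B3 (+1); matched 1.
Augmenting path A2→B1 (+1); matched 2.
Augmenting path A3→B4 (+1); matched 3.
Augmenting path A4→B1→A2→B6 (+1); matched 4.
Augmenting path A5→B4→A3→B5 (+1); matched 5.
No augmenting path remains; maximum matching = 5.
König certificate: {A2, A3, A4, B3, B4} is a vertex cover of size 5 (every listed pair touches it), so no matching can be larger.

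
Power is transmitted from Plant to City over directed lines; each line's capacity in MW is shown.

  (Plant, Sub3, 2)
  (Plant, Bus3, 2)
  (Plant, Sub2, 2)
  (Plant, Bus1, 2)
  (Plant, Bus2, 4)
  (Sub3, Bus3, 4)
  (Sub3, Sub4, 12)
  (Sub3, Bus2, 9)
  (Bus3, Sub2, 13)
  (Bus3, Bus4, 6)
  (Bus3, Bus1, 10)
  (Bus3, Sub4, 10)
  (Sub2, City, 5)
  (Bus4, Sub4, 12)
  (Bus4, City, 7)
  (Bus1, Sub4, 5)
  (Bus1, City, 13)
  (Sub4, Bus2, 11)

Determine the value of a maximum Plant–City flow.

Augment Plant→Sub2→City: bottleneck 2, flow now 2.
Augment Plant→Bus1→City: bottleneck 2, flow now 4.
Augment Plant→Bus3→Sub2→City: bottleneck 2, flow now 6.
Augment Plant→Sub3→Bus3→Sub2→City: bottleneck 1, flow now 7.
Augment Plant→Sub3→Bus3→Bus4→City: bottleneck 1, flow now 8.
No augmenting path remains; maximum flow = 8.
In the residual graph, reachable from Plant: {Plant, Bus2}.
Min-cut edges: Plant→Sub3 (2), Plant→Bus3 (2), Plant→Sub2 (2), Plant→Bus1 (2); capacity 2 + 2 + 2 + 2 = 8.
This cut is saturated, so no flow can exceed 8.

8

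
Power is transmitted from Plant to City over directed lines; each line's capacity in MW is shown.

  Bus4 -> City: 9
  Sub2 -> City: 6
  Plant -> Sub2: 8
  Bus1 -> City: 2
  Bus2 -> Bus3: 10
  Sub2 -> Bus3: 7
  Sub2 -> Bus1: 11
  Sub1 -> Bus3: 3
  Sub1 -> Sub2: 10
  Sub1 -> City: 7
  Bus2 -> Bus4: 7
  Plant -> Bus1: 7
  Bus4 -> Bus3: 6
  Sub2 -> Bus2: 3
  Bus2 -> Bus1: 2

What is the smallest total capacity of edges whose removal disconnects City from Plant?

10

Augment Plant→Sub2→City: bottleneck 6, flow now 6.
Augment Plant→Bus1→City: bottleneck 2, flow now 8.
Augment Plant→Sub2→Bus2→Bus4→City: bottleneck 2, flow now 10.
No augmenting path remains; maximum flow = 10.
By max-flow min-cut, the minimum cut capacity equals the max flow.
In the residual graph, reachable from Plant: {Plant, Bus1}.
Min-cut edges: Plant→Sub2 (8), Bus1→City (2); capacity 8 + 2 = 10.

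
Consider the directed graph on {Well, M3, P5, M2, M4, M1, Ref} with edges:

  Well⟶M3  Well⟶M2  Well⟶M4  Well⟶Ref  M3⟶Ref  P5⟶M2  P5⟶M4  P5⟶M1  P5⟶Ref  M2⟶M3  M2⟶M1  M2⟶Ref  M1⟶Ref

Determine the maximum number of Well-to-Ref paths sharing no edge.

3

Assign every edge capacity 1; by Menger, the answer equals the max flow.
Path Well→Ref (+1); total 1.
Path Well→M3→Ref (+1); total 2.
Path Well→M2→Ref (+1); total 3.
No residual Well→Ref path; max flow = 3.
Certifying cut of size 3: {Well→M2, Well→M3, Well→Ref}.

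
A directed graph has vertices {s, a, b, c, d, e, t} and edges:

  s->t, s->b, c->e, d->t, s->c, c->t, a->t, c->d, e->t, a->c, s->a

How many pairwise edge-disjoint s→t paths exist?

Assign every edge capacity 1; by Menger, the answer equals the max flow.
Path s→t (+1); total 1.
Path s→a→t (+1); total 2.
Path s→c→t (+1); total 3.
No residual s→t path; max flow = 3.
Certifying cut of size 3: {s→a, s→c, s→t}.

3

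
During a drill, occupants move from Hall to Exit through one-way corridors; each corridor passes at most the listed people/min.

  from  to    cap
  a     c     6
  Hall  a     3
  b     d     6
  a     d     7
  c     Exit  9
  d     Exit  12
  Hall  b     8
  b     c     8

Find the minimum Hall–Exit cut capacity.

Augment Hall→a→c→Exit: bottleneck 3, flow now 3.
Augment Hall→b→c→Exit: bottleneck 6, flow now 9.
Augment Hall→b→d→Exit: bottleneck 2, flow now 11.
No augmenting path remains; maximum flow = 11.
By max-flow min-cut, the minimum cut capacity equals the max flow.
In the residual graph, reachable from Hall: {Hall}.
Min-cut edges: Hall→a (3), Hall→b (8); capacity 3 + 8 = 11.

11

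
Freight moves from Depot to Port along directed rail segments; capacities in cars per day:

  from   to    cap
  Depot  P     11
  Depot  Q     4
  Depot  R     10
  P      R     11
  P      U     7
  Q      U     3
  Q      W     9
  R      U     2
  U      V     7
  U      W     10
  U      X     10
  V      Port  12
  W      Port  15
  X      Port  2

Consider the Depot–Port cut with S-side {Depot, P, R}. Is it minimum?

Yes — it is a minimum cut (capacity 13).

Given cut capacity: 4 + 7 + 2 = 13.
Augment Depot→Q→W→Port: bottleneck 4, flow now 4.
Augment Depot→P→U→V→Port: bottleneck 7, flow now 11.
Augment Depot→R→U→W→Port: bottleneck 2, flow now 13.
No augmenting path remains; maximum flow = 13.
Cut capacity 13 equals the max flow, so it is a minimum cut.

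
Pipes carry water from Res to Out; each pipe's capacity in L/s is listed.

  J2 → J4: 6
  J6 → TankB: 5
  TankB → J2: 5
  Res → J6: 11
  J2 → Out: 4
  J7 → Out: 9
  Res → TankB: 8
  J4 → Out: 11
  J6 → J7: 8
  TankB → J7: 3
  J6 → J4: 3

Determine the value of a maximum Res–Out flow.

Augment Res→J6→J7→Out: bottleneck 8, flow now 8.
Augment Res→J6→J4→Out: bottleneck 3, flow now 11.
Augment Res→TankB→J7→Out: bottleneck 1, flow now 12.
Augment Res→TankB→J2→Out: bottleneck 4, flow now 16.
Augment Res→TankB→J2→J4→Out: bottleneck 1, flow now 17.
No augmenting path remains; maximum flow = 17.
In the residual graph, reachable from Res: {Res, J6, TankB, J7}.
Min-cut edges: J6→J4 (3), TankB→J2 (5), J7→Out (9); capacity 3 + 5 + 9 = 17.
This cut is saturated, so no flow can exceed 17.

17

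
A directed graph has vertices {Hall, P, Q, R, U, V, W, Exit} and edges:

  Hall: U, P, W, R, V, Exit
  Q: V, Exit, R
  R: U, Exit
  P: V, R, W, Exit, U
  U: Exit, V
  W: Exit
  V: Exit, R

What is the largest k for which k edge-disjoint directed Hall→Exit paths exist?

6

Assign every edge capacity 1; by Menger, the answer equals the max flow.
Path Hall→Exit (+1); total 1.
Path Hall→P→Exit (+1); total 2.
Path Hall→R→Exit (+1); total 3.
Path Hall→U→Exit (+1); total 4.
Path Hall→V→Exit (+1); total 5.
Path Hall→W→Exit (+1); total 6.
No residual Hall→Exit path; max flow = 6.
Certifying cut of size 6: {Hall→Exit, Hall→P, Hall→R, Hall→U, Hall→V, Hall→W}.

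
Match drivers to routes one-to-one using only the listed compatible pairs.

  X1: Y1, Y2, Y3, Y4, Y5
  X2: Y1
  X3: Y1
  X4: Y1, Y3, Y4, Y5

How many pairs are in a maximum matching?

3

Unit-capacity flow: source→left, listed edges, right→sink; max matching = max flow.
Augmenting path X1→Y1 (+1); matched 1.
Augmenting path X4→Y3 (+1); matched 2.
Augmenting path X2→Y1→X1→Y2 (+1); matched 3.
No augmenting path remains; maximum matching = 3.
König certificate: {X1, X4, Y1} is a vertex cover of size 3 (every listed pair touches it), so no matching can be larger.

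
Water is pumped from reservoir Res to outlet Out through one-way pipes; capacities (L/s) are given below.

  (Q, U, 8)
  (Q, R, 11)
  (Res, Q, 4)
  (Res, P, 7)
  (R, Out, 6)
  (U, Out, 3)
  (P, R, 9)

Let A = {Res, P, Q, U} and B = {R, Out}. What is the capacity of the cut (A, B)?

23

Edges leaving {Res, P, Q, U}: P→R (9), Q→R (11), U→Out (3).
Cut capacity = 9 + 11 + 3 = 23.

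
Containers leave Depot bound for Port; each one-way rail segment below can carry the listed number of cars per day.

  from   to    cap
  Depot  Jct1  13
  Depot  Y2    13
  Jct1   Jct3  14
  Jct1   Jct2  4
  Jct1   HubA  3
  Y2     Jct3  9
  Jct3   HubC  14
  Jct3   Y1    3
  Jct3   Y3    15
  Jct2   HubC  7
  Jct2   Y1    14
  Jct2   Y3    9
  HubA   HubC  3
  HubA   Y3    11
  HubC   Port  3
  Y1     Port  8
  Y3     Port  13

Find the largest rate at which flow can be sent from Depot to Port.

Augment Depot→Jct1→Jct3→HubC→Port: bottleneck 3, flow now 3.
Augment Depot→Jct1→Jct3→Y1→Port: bottleneck 3, flow now 6.
Augment Depot→Jct1→Jct3→Y3→Port: bottleneck 7, flow now 13.
Augment Depot→Y2→Jct3→Y3→Port: bottleneck 6, flow now 19.
Augment Depot→Y2→Jct3→Jct1→Jct2→Y1→Port: bottleneck 3, flow now 22. (uses reverse residual edge)
No augmenting path remains; maximum flow = 22.
In the residual graph, reachable from Depot: {Depot, Y2}.
Min-cut edges: Depot→Jct1 (13), Y2→Jct3 (9); capacity 13 + 9 = 22.
This cut is saturated, so no flow can exceed 22.

22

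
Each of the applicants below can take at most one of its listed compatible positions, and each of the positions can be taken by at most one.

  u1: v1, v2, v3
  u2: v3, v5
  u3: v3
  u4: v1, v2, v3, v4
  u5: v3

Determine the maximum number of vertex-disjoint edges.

Unit-capacity flow: source→left, listed edges, right→sink; max matching = max flow.
Augmenting path u1→v1 (+1); matched 1.
Augmenting path u2→v3 (+1); matched 2.
Augmenting path u4→v2 (+1); matched 3.
Augmenting path u3→v3→u2→v5 (+1); matched 4.
No augmenting path remains; maximum matching = 4.
König certificate: {u1, u2, u4, v3} is a vertex cover of size 4 (every listed pair touches it), so no matching can be larger.

4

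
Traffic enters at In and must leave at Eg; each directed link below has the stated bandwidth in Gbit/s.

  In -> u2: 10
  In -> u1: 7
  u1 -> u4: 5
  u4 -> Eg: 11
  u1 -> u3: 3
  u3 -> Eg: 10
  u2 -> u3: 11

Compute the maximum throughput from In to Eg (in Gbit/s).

15

Augment In→u1→u3→Eg: bottleneck 3, flow now 3.
Augment In→u1→u4→Eg: bottleneck 4, flow now 7.
Augment In→u2→u3→Eg: bottleneck 7, flow now 14.
Augment In→u2→u3→u1→u4→Eg: bottleneck 1, flow now 15. (uses reverse residual edge)
No augmenting path remains; maximum flow = 15.
In the residual graph, reachable from In: {In, u1, u2, u3}.
Min-cut edges: u1→u4 (5), u3→Eg (10); capacity 5 + 10 = 15.
This cut is saturated, so no flow can exceed 15.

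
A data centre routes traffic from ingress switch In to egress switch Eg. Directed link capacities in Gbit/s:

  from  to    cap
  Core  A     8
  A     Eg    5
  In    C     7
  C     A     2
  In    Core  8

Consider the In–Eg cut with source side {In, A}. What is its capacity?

Edges leaving {In, A}: In→C (7), In→Core (8), A→Eg (5).
Cut capacity = 7 + 8 + 5 = 20.

20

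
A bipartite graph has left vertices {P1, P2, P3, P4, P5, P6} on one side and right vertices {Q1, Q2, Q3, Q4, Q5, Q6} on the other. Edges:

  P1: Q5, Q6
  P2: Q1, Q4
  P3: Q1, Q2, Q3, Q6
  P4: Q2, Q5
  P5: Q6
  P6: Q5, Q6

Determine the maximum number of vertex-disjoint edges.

5

Unit-capacity flow: source→left, listed edges, right→sink; max matching = max flow.
Augmenting path P1→Q5 (+1); matched 1.
Augmenting path P2→Q1 (+1); matched 2.
Augmenting path P3→Q2 (+1); matched 3.
Augmenting path P5→Q6 (+1); matched 4.
Augmenting path P4→Q2→P3→Q3 (+1); matched 5.
No augmenting path remains; maximum matching = 5.
König certificate: {P2, P3, P4, Q5, Q6} is a vertex cover of size 5 (every listed pair touches it), so no matching can be larger.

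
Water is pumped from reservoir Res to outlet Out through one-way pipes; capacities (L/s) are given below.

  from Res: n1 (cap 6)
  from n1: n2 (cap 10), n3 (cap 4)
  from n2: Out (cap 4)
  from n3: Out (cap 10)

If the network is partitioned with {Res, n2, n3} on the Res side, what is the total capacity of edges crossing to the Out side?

Edges leaving {Res, n2, n3}: Res→n1 (6), n2→Out (4), n3→Out (10).
Cut capacity = 6 + 4 + 10 = 20.

20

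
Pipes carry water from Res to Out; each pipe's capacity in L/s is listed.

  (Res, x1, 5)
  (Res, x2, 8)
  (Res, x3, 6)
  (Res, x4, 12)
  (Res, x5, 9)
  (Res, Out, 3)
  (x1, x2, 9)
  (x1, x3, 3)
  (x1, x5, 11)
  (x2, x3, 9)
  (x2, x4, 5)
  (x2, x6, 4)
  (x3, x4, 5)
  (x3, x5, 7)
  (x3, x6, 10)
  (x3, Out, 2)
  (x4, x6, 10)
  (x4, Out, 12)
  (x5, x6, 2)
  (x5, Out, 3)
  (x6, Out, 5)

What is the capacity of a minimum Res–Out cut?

Augment Res→Out: bottleneck 3, flow now 3.
Augment Res→x3→Out: bottleneck 2, flow now 5.
Augment Res→x4→Out: bottleneck 12, flow now 17.
Augment Res→x5→Out: bottleneck 3, flow now 20.
Augment Res→x2→x6→Out: bottleneck 4, flow now 24.
Augment Res→x3→x6→Out: bottleneck 1, flow now 25.
No augmenting path remains; maximum flow = 25.
By max-flow min-cut, the minimum cut capacity equals the max flow.
In the residual graph, reachable from Res: {Res, x1, x2, x3, x4, x5, x6}.
Min-cut edges: Res→Out (3), x3→Out (2), x4→Out (12), x5→Out (3), x6→Out (5); capacity 3 + 2 + 12 + 3 + 5 = 25.

25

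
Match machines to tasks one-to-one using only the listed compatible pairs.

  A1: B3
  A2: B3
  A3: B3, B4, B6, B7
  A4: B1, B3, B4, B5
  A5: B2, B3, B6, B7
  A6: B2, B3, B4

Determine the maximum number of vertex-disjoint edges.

5

Unit-capacity flow: source→left, listed edges, right→sink; max matching = max flow.
Augmenting path A1→B3 (+1); matched 1.
Augmenting path A3→B4 (+1); matched 2.
Augmenting path A4→B1 (+1); matched 3.
Augmenting path A5→B2 (+1); matched 4.
Augmenting path A6→B2→A5→B6 (+1); matched 5.
No augmenting path remains; maximum matching = 5.
König certificate: {A3, A4, A5, A6, B3} is a vertex cover of size 5 (every listed pair touches it), so no matching can be larger.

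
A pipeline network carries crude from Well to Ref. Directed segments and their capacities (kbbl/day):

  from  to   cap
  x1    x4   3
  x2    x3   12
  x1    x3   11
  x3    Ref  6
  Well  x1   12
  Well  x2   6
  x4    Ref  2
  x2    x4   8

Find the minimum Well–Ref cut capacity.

8

Augment Well→x1→x3→Ref: bottleneck 6, flow now 6.
Augment Well→x1→x4→Ref: bottleneck 2, flow now 8.
No augmenting path remains; maximum flow = 8.
By max-flow min-cut, the minimum cut capacity equals the max flow.
In the residual graph, reachable from Well: {Well, x1, x2, x3, x4}.
Min-cut edges: x3→Ref (6), x4→Ref (2); capacity 6 + 2 = 8.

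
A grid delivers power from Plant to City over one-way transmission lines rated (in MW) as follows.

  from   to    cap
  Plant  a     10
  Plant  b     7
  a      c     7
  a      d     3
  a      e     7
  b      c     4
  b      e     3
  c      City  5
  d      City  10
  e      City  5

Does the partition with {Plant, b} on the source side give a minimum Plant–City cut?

No — its capacity is 17, but the minimum cut has capacity 13.

Given cut capacity: 10 + 4 + 3 = 17.
Augment Plant→a→c→City: bottleneck 5, flow now 5.
Augment Plant→a→d→City: bottleneck 3, flow now 8.
Augment Plant→a→e→City: bottleneck 2, flow now 10.
Augment Plant→b→e→City: bottleneck 3, flow now 13.
No augmenting path remains; maximum flow = 13.
In the residual graph, reachable from Plant: {Plant, a, b, c, e}.
Min-cut edges: a→d (3), c→City (5), e→City (5); capacity 3 + 5 + 5 = 13.
Cut capacity 17 exceeds the max flow 13, so it is not minimum.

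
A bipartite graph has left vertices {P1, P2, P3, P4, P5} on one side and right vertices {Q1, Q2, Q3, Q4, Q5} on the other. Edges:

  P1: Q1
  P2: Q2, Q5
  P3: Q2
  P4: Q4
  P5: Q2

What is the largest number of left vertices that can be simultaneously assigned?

4

Unit-capacity flow: source→left, listed edges, right→sink; max matching = max flow.
Augmenting path P1→Q1 (+1); matched 1.
Augmenting path P2→Q2 (+1); matched 2.
Augmenting path P4→Q4 (+1); matched 3.
Augmenting path P3→Q2→P2→Q5 (+1); matched 4.
No augmenting path remains; maximum matching = 4.
König certificate: {P1, P2, P4, Q2} is a vertex cover of size 4 (every listed pair touches it), so no matching can be larger.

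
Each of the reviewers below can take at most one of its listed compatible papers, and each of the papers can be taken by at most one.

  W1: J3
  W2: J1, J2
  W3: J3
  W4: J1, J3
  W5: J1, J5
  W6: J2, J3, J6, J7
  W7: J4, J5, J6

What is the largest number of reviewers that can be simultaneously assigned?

6

Unit-capacity flow: source→left, listed edges, right→sink; max matching = max flow.
Augmenting path W1→J3 (+1); matched 1.
Augmenting path W2→J1 (+1); matched 2.
Augmenting path W5→J5 (+1); matched 3.
Augmenting path W6→J2 (+1); matched 4.
Augmenting path W7→J4 (+1); matched 5.
Augmenting path W4→J1→W2→J2→W6→J6 (+1); matched 6.
No augmenting path remains; maximum matching = 6.
König certificate: {W2, W4, W5, W6, W7, J3} is a vertex cover of size 6 (every listed pair touches it), so no matching can be larger.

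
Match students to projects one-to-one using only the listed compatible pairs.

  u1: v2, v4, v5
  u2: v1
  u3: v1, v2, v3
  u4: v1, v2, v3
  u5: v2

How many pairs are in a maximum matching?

4

Unit-capacity flow: source→left, listed edges, right→sink; max matching = max flow.
Augmenting path u1→v2 (+1); matched 1.
Augmenting path u2→v1 (+1); matched 2.
Augmenting path u3→v3 (+1); matched 3.
Augmenting path u4→v2→u1→v4 (+1); matched 4.
No augmenting path remains; maximum matching = 4.
König certificate: {u1, v1, v2, v3} is a vertex cover of size 4 (every listed pair touches it), so no matching can be larger.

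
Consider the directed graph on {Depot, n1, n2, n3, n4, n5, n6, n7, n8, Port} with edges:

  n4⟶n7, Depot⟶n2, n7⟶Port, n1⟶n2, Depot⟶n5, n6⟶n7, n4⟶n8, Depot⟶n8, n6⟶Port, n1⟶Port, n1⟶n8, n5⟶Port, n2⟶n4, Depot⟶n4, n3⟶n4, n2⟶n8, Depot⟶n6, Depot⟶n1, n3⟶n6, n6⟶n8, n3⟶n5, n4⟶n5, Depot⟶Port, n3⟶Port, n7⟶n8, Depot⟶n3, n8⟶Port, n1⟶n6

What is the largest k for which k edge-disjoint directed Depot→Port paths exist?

Assign every edge capacity 1; by Menger, the answer equals the max flow.
Path Depot→Port (+1); total 1.
Path Depot→n1→Port (+1); total 2.
Path Depot→n3→Port (+1); total 3.
Path Depot→n5→Port (+1); total 4.
Path Depot→n6→Port (+1); total 5.
Path Depot→n8→Port (+1); total 6.
Path Depot→n4→n7→Port (+1); total 7.
No residual Depot→Port path; max flow = 7.
Certifying cut of size 7: {Depot→Port, Depot→n1, Depot→n3, Depot→n6, n4→n7, n5→Port, n8→Port}.

7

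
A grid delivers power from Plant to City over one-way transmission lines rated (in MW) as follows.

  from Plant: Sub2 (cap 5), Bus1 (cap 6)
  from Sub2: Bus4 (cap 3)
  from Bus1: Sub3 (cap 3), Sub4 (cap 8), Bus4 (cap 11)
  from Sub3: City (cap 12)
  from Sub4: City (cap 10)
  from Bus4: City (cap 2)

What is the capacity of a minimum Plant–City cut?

8

Augment Plant→Sub2→Bus4→City: bottleneck 2, flow now 2.
Augment Plant→Bus1→Sub3→City: bottleneck 3, flow now 5.
Augment Plant→Bus1→Sub4→City: bottleneck 3, flow now 8.
No augmenting path remains; maximum flow = 8.
By max-flow min-cut, the minimum cut capacity equals the max flow.
In the residual graph, reachable from Plant: {Plant, Sub2, Bus4}.
Min-cut edges: Plant→Bus1 (6), Bus4→City (2); capacity 6 + 2 = 8.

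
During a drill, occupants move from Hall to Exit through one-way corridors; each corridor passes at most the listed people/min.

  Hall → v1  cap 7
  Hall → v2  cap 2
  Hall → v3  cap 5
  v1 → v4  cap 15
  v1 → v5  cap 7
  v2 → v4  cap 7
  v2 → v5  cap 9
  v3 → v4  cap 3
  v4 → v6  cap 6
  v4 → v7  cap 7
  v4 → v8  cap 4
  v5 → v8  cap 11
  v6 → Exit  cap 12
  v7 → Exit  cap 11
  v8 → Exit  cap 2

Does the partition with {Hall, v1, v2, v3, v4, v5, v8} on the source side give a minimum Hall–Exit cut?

Given cut capacity: 6 + 7 + 2 = 15.
Augment Hall→v1→v4→v6→Exit: bottleneck 6, flow now 6.
Augment Hall→v1→v4→v7→Exit: bottleneck 1, flow now 7.
Augment Hall→v2→v4→v7→Exit: bottleneck 2, flow now 9.
Augment Hall→v3→v4→v7→Exit: bottleneck 3, flow now 12.
No augmenting path remains; maximum flow = 12.
In the residual graph, reachable from Hall: {Hall, v3}.
Min-cut edges: Hall→v1 (7), Hall→v2 (2), v3→v4 (3); capacity 7 + 2 + 3 = 12.
Cut capacity 15 exceeds the max flow 12, so it is not minimum.

No — its capacity is 15, but the minimum cut has capacity 12.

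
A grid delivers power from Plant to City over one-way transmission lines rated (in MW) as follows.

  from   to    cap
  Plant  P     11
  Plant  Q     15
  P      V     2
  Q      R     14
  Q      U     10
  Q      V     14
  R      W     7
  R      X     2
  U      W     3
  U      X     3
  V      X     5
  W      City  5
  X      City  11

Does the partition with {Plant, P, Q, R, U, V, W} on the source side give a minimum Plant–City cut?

Yes — it is a minimum cut (capacity 15).

Given cut capacity: 2 + 3 + 5 + 5 = 15.
Augment Plant→P→V→X→City: bottleneck 2, flow now 2.
Augment Plant→Q→R→W→City: bottleneck 5, flow now 7.
Augment Plant→Q→R→X→City: bottleneck 2, flow now 9.
Augment Plant→Q→U→X→City: bottleneck 3, flow now 12.
Augment Plant→Q→V→X→City: bottleneck 3, flow now 15.
No augmenting path remains; maximum flow = 15.
Cut capacity 15 equals the max flow, so it is a minimum cut.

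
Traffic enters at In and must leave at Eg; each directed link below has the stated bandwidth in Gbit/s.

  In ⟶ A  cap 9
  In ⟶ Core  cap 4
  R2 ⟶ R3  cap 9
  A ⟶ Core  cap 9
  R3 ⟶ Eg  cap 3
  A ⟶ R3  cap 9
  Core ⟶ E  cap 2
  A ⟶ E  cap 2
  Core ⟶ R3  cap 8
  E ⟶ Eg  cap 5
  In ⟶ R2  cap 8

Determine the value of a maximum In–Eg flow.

7

Augment In→R2→R3→Eg: bottleneck 3, flow now 3.
Augment In→Core→E→Eg: bottleneck 2, flow now 5.
Augment In→A→E→Eg: bottleneck 2, flow now 7.
No augmenting path remains; maximum flow = 7.
In the residual graph, reachable from In: {In, R2, Core, A, R3}.
Min-cut edges: Core→E (2), A→E (2), R3→Eg (3); capacity 2 + 2 + 3 = 7.
This cut is saturated, so no flow can exceed 7.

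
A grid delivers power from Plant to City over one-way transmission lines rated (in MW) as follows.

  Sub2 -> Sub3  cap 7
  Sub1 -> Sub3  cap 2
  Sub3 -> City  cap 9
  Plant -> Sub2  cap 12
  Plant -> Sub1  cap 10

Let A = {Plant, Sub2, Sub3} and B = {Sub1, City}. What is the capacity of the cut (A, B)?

Edges leaving {Plant, Sub2, Sub3}: Plant→Sub1 (10), Sub3→City (9).
Cut capacity = 10 + 9 = 19.

19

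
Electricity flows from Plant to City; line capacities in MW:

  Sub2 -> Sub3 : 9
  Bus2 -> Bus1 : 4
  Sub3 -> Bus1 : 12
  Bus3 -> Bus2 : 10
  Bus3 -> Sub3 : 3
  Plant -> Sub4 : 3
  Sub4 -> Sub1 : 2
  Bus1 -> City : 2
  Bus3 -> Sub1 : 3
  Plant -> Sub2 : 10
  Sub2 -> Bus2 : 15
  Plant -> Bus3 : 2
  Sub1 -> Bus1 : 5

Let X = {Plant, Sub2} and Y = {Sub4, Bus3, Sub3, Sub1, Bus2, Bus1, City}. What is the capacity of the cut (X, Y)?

29

Edges leaving {Plant, Sub2}: Plant→Sub4 (3), Plant→Bus3 (2), Sub2→Sub3 (9), Sub2→Bus2 (15).
Cut capacity = 3 + 2 + 9 + 15 = 29.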